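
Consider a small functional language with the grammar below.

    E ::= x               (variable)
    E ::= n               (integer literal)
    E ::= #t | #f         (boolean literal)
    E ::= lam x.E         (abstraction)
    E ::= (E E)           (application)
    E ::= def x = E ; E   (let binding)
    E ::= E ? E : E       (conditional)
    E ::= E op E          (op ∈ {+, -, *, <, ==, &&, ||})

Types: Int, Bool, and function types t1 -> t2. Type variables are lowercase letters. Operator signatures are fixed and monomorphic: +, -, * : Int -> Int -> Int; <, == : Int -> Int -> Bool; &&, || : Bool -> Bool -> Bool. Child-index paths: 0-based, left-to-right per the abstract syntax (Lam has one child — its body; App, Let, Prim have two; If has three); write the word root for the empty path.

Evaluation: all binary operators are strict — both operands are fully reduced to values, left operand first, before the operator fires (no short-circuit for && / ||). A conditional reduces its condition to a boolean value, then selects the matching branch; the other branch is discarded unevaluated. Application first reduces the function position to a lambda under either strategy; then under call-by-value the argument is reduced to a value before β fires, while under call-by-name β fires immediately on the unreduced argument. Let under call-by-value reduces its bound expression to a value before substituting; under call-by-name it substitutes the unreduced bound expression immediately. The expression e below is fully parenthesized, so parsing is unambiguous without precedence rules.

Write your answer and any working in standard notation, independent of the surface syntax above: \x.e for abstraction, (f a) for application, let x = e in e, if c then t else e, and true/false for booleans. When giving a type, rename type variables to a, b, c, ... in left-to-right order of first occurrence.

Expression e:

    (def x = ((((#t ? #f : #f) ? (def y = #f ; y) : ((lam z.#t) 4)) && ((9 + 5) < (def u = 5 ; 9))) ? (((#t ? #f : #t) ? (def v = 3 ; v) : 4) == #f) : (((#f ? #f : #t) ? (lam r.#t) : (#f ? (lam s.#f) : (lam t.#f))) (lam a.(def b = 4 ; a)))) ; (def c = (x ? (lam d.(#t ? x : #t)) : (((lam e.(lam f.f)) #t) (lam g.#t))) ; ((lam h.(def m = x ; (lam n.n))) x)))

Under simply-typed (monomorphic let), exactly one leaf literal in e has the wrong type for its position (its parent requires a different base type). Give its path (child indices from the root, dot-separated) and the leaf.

Answer: 0.1.1 : false

Derivation:
  unify Bool ~ Bool
  unify Bool ~ Bool
  unify Bool ~ Bool
let y : Bool
y : Bool
\z._ : a -> Bool
  unify a -> Bool ~ Int -> b
  unify a ~ Int
  unify Bool ~ b
_ _ : Bool
  unify Bool ~ Bool
  unify Bool ~ Bool
  unify Int ~ Int
  unify Int ~ Int
  unify Int ~ Int
let u : Int
  unify Int ~ Int
  unify Bool ~ Bool
  unify Bool ~ Bool
  unify Bool ~ Bool
  unify Bool ~ Bool
  unify Bool ~ Bool
let v : Int
v : Int
  unify Int ~ Int
  unify Int ~ Int
  unify Bool ~ Int
  FAIL: mismatch Bool ~ Int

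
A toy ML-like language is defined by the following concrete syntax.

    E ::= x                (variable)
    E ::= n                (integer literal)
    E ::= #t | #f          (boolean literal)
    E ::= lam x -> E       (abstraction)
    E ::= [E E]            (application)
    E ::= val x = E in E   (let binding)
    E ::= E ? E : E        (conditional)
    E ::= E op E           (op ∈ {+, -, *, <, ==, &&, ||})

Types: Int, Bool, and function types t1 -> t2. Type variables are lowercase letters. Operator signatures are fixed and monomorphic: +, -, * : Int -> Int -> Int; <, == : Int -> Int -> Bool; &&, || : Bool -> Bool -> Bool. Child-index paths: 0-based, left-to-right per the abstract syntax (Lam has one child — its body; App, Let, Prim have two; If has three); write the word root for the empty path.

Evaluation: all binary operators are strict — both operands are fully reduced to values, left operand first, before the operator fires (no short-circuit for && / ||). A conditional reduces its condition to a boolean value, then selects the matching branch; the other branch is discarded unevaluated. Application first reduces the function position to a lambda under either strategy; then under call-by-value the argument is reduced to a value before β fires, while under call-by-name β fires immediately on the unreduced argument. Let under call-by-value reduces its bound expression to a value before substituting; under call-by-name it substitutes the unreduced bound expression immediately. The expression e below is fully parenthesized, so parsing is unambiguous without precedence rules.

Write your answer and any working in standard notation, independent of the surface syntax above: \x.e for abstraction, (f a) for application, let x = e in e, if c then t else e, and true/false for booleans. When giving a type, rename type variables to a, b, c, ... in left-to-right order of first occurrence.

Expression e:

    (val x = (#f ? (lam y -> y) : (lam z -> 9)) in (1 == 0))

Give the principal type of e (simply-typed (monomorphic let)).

Trace:
  unify Bool ~ Bool
y : a
\y._ : a -> a
\z._ : b -> Int
  unify a -> a ~ b -> Int
  unify a ~ b
  unify b ~ Int
let x : Int -> Int
  unify Int ~ Int
  unify Int ~ Int

Answer: Bool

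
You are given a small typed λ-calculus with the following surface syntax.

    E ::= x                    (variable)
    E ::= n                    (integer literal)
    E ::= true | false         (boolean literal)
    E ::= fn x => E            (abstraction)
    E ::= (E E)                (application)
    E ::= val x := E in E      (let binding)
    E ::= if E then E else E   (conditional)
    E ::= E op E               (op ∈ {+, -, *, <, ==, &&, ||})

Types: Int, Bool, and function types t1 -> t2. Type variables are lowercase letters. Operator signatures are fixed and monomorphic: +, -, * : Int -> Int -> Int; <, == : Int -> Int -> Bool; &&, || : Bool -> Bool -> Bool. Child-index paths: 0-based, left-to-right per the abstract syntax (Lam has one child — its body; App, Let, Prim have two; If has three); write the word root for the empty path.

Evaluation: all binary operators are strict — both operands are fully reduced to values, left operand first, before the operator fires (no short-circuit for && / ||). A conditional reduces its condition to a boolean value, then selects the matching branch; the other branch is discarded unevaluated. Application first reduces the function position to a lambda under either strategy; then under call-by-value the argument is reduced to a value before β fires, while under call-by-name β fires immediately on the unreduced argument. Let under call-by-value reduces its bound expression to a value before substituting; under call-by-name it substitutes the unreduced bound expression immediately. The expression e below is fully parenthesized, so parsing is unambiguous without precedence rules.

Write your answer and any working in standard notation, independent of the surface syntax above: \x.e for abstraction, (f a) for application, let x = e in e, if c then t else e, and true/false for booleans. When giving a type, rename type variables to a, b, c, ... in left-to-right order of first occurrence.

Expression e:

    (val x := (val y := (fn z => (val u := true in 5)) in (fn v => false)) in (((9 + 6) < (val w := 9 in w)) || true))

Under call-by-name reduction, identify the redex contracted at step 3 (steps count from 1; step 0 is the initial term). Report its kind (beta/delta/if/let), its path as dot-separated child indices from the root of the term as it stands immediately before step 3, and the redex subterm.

Answer: let at 0.1 : (let w = 9 in w)

Trace:
step 0: (let x = (let y = (\z.(let u = true in 5)) in (\v.false)) in (((9 + 6) < (let w = 9 in w)) || true))
step 1: [let@root] (((9 + 6) < (let w = 9 in w)) || true)
step 2: [delta@0.0] ((15 < (let w = 9 in w)) || true)
step 3: [let@0.1] ((15 < 9) || true)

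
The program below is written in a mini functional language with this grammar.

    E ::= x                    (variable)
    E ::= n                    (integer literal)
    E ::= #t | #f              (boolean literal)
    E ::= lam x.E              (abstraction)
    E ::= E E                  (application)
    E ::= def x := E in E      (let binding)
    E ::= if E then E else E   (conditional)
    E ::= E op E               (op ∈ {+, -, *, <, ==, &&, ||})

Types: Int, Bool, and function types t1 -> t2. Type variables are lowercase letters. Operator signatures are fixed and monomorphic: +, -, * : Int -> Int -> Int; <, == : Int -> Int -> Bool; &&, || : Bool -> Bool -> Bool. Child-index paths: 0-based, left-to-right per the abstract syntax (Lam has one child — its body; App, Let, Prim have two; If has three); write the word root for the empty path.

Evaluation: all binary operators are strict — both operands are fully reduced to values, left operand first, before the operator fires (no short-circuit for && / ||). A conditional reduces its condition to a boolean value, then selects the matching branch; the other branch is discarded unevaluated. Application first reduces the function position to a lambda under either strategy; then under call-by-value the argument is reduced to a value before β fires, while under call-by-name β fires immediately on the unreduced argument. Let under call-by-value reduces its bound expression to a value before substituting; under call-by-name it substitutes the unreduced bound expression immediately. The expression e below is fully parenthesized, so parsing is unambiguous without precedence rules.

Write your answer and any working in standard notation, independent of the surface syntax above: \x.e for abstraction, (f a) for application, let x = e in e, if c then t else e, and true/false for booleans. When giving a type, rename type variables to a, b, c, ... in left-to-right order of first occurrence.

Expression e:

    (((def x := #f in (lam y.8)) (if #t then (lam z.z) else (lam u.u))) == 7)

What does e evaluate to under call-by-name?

Answer: false

Working:
step 0: (((let x = false in (\y.8)) (if true then (\z.z) else (\u.u))) == 7)
step 1: [let@0.0] (((\y.8) (if true then (\z.z) else (\u.u))) == 7)
step 2: [beta@0] (8 == 7)
step 3: [delta@root] false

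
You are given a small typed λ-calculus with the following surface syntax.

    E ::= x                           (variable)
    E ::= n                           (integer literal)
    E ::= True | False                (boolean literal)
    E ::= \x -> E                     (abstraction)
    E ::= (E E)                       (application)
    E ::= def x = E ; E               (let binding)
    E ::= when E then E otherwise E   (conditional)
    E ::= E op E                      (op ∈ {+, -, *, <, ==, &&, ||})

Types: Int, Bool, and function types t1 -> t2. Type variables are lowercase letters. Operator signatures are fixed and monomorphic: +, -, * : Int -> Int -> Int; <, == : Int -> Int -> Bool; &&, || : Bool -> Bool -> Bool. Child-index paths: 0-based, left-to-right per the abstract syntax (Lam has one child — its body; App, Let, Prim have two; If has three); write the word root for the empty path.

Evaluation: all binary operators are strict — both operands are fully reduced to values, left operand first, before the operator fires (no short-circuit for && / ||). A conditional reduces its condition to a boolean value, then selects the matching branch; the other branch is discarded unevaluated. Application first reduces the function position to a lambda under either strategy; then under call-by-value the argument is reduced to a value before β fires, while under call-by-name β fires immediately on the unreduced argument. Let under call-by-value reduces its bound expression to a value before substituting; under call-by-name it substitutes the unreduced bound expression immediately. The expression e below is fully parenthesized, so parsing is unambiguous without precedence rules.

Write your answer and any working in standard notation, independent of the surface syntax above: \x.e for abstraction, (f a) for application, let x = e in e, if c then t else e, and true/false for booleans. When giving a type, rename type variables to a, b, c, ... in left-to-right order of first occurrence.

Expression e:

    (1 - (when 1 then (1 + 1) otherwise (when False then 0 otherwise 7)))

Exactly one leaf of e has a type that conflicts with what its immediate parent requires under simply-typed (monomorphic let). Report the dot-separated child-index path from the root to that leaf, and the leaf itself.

Answer: 1.0 : 1

Working:
  unify Int ~ Int
  unify Int ~ Bool
  FAIL: mismatch Int ~ Bool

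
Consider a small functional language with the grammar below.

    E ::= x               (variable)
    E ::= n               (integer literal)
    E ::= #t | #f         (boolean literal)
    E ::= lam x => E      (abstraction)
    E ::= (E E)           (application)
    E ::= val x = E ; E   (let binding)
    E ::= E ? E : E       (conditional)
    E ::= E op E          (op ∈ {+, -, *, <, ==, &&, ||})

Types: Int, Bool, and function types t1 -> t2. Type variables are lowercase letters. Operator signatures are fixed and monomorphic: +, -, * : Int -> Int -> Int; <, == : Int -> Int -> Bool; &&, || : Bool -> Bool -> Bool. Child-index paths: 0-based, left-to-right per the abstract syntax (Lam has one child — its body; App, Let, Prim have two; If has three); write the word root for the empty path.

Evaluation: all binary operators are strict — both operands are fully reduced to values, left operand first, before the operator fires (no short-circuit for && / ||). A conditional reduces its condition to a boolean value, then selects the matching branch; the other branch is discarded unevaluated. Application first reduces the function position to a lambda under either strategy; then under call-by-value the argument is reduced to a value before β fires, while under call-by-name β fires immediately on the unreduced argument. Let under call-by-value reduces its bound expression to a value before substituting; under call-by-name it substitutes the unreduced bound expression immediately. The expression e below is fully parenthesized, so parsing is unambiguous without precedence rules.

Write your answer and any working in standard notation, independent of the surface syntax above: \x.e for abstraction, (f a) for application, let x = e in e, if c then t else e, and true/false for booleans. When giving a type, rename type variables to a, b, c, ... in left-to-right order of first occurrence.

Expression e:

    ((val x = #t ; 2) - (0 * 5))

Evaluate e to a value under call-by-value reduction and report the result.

Answer: 2

Derivation:
step 0: ((let x = true in 2) - (0 * 5))
step 1: [let@0] (2 - (0 * 5))
step 2: [delta@1] (2 - 0)
step 3: [delta@root] 2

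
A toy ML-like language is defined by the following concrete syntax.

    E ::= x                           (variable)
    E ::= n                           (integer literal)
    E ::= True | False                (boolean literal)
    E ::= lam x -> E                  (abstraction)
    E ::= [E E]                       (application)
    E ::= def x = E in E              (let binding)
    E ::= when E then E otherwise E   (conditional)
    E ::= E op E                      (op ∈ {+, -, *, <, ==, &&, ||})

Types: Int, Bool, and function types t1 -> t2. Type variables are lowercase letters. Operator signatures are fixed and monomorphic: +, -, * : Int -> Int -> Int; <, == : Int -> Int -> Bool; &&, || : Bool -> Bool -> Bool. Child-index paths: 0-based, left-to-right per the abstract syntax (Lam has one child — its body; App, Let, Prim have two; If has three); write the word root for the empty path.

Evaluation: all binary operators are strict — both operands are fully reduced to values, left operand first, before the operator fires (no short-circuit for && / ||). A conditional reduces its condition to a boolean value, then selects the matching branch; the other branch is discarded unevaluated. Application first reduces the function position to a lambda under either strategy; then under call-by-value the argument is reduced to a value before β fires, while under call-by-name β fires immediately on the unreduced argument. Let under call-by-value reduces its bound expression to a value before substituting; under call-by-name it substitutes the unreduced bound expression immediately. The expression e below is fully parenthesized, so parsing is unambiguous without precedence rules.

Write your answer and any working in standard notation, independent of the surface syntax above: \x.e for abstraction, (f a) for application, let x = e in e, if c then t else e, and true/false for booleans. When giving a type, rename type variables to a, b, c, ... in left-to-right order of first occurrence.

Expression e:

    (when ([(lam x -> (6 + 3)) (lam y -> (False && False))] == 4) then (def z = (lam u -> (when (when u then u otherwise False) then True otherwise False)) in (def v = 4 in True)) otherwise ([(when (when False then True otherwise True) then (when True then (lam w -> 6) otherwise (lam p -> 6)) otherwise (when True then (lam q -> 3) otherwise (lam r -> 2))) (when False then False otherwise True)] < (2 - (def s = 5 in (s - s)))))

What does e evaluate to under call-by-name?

Answer: false

Working:
step 0: (if (((\x.(6 + 3)) (\y.(false && false))) == 4) then (let z = (\u.(if (if u then u else false) then true else false)) in (let v = 4 in true)) else (((if (if false then true else true) then (if true then (\w.6) else (\p.6)) else (if true then (\q.3) else (\r.2))) (if false then false else true)) < (2 - (let s = 5 in (s - s)))))
step 1: [beta@0.0] (if ((6 + 3) == 4) then (let z = (\u.(if (if u then u else false) then true else false)) in (let v = 4 in true)) else (((if (if false then true else true) then (if true then (\w.6) else (\p.6)) else (if true then (\q.3) else (\r.2))) (if false then false else true)) < (2 - (let s = 5 in (s - s)))))
step 2: [delta@0.0] (if (9 == 4) then (let z = (\u.(if (if u then u else false) then true else false)) in (let v = 4 in true)) else (((if (if false then true else true) then (if true then (\w.6) else (\p.6)) else (if true then (\q.3) else (\r.2))) (if false then false else true)) < (2 - (let s = 5 in (s - s)))))
step 3: [delta@0] (if false then (let z = (\u.(if (if u then u else false) then true else false)) in (let v = 4 in true)) else (((if (if false then true else true) then (if true then (\w.6) else (\p.6)) else (if true then (\q.3) else (\r.2))) (if false then false else true)) < (2 - (let s = 5 in (s - s)))))
step 4: [if@root] (((if (if false then true else true) then (if true then (\w.6) else (\p.6)) else (if true then (\q.3) else (\r.2))) (if false then false else true)) < (2 - (let s = 5 in (s - s))))
step 5: [if@0.0.0] (((if true then (if true then (\w.6) else (\p.6)) else (if true then (\q.3) else (\r.2))) (if false then false else true)) < (2 - (let s = 5 in (s - s))))
step 6: [if@0.0] (((if true then (\w.6) else (\p.6)) (if false then false else true)) < (2 - (let s = 5 in (s - s))))
step 7: [if@0.0] (((\w.6) (if false then false else true)) < (2 - (let s = 5 in (s - s))))
step 8: [beta@0] (6 < (2 - (let s = 5 in (s - s))))
step 9: [let@1.1] (6 < (2 - (5 - 5)))
step 10: [delta@1.1] (6 < (2 - 0))
step 11: [delta@1] (6 < 2)
step 12: [delta@root] false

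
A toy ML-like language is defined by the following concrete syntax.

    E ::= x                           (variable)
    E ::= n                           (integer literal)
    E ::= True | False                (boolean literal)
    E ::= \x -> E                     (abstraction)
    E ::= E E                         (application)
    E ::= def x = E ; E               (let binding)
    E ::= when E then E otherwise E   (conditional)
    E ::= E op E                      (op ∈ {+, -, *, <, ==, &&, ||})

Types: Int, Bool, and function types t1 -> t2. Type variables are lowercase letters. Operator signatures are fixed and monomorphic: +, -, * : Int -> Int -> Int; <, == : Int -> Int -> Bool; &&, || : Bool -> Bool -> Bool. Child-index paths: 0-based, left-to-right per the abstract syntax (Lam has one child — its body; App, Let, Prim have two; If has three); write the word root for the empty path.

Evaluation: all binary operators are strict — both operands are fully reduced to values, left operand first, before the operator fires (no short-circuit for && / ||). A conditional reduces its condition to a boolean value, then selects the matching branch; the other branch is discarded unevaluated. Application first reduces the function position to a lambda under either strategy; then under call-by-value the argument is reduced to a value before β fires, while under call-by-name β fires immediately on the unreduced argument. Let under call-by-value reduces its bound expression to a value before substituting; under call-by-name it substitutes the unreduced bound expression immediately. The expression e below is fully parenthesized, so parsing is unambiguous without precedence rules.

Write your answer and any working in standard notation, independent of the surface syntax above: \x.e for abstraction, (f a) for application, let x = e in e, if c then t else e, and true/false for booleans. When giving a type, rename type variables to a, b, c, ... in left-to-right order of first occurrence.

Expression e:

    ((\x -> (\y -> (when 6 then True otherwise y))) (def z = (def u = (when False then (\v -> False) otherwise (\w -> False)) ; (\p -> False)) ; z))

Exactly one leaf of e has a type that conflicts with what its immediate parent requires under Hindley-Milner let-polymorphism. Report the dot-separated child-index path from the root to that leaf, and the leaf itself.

Trace:
  unify Int ~ Bool
  FAIL: mismatch Int ~ Bool

Answer: 0.0.0.0 : 6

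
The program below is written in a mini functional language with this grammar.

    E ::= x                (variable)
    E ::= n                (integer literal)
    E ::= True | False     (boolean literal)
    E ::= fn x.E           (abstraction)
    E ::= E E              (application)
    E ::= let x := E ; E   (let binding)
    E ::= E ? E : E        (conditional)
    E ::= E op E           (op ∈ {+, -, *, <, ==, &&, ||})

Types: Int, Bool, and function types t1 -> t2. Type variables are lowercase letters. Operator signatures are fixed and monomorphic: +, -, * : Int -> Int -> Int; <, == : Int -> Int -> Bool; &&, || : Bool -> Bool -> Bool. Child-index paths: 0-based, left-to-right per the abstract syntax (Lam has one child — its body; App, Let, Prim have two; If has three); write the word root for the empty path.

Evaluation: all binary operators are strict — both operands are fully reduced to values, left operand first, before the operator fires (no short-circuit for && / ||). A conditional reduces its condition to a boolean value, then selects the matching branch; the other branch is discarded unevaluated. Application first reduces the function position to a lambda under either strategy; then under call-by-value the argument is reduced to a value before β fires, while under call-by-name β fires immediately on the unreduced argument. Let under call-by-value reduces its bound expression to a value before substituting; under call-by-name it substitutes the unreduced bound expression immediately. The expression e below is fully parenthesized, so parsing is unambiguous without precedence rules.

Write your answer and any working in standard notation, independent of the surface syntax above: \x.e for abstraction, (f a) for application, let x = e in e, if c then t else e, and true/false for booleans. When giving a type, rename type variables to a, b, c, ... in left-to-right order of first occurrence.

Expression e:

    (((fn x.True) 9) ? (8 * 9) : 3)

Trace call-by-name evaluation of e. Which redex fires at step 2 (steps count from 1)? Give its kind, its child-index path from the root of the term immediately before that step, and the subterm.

Answer: if at root : (if true then (8 * 9) else 3)

Trace:
step 0: (if ((\x.true) 9) then (8 * 9) else 3)
step 1: [beta@0] (if true then (8 * 9) else 3)
step 2: [if@root] (8 * 9)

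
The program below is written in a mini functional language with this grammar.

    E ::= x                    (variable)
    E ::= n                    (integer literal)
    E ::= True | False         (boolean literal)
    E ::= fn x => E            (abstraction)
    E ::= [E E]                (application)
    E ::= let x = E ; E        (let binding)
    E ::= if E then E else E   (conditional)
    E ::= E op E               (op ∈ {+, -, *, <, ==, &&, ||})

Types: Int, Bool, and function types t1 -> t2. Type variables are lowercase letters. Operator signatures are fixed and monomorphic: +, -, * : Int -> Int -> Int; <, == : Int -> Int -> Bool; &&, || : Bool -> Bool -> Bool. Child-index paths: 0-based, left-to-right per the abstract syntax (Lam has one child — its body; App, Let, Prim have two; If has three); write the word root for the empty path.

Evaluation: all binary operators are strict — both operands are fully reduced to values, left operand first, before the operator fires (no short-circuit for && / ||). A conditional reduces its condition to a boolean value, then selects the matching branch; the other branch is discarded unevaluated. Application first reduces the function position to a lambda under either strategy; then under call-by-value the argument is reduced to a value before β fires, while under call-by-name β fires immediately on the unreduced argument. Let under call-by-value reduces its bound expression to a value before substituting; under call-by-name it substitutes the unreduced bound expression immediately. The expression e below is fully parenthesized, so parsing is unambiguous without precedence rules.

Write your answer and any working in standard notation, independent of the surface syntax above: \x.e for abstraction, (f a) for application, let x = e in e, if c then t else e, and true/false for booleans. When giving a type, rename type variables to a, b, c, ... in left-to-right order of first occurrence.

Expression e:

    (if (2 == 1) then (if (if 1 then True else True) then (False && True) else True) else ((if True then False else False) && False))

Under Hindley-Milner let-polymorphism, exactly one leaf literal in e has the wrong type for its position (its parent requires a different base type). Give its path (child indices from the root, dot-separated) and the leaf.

Derivation:
  unify Int ~ Int
  unify Int ~ Int
  unify Bool ~ Bool
  unify Int ~ Bool
  FAIL: mismatch Int ~ Bool

Answer: 1.0.0 : 1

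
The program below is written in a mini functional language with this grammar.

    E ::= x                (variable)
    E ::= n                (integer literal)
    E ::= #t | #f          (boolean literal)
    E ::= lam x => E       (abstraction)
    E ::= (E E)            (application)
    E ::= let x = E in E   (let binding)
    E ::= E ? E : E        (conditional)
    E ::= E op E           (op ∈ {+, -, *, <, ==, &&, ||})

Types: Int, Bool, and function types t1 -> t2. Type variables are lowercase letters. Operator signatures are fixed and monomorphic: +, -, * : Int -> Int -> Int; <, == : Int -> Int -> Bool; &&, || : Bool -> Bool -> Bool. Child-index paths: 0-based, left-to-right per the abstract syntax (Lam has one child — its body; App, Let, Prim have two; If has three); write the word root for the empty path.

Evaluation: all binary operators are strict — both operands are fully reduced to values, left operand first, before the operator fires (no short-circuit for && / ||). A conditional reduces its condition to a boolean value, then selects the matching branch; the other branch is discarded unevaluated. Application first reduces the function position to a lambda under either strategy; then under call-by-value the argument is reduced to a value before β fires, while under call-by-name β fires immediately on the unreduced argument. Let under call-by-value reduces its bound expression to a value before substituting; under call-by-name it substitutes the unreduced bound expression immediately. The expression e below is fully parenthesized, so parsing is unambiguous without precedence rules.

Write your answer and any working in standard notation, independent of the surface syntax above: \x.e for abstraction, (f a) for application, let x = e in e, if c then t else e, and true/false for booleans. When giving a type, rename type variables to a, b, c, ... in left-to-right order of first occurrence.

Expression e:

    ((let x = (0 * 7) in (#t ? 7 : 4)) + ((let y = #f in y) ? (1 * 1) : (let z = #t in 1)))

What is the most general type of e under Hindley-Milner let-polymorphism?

Working:
  unify Int ~ Int
  unify Int ~ Int
let x : Int
  unify Bool ~ Bool
  unify Int ~ Int
  unify Int ~ Int
let y : Bool
y : Bool
  unify Bool ~ Bool
  unify Int ~ Int
  unify Int ~ Int
let z : Bool
  unify Int ~ Int
  unify Int ~ Int

Answer: Int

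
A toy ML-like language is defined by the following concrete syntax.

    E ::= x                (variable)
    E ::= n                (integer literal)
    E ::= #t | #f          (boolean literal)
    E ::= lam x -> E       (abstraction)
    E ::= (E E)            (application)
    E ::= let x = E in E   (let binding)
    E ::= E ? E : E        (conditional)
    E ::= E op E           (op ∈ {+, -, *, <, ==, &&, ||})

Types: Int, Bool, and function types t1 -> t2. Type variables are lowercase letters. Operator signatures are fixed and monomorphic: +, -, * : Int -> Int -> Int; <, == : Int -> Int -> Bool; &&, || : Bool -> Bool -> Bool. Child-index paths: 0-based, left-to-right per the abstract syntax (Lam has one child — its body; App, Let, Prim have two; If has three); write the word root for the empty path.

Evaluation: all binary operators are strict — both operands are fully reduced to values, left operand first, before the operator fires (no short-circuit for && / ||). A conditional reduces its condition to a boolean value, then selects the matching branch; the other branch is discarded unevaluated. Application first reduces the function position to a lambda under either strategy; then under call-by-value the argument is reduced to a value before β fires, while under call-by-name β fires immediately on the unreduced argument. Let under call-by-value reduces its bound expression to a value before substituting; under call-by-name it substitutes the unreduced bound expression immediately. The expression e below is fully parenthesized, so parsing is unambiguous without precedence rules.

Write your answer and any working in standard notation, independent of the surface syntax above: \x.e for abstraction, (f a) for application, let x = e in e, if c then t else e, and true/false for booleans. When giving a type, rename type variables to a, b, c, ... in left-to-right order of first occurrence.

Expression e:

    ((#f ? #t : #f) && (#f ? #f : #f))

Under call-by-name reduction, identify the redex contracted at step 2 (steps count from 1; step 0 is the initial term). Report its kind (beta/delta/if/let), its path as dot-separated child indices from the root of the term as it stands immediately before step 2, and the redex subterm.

Working:
step 0: ((if false then true else false) && (if false then false else false))
step 1: [if@0] (false && (if false then false else false))
step 2: [if@1] (false && false)

Answer: if at 1 : (if false then false else false)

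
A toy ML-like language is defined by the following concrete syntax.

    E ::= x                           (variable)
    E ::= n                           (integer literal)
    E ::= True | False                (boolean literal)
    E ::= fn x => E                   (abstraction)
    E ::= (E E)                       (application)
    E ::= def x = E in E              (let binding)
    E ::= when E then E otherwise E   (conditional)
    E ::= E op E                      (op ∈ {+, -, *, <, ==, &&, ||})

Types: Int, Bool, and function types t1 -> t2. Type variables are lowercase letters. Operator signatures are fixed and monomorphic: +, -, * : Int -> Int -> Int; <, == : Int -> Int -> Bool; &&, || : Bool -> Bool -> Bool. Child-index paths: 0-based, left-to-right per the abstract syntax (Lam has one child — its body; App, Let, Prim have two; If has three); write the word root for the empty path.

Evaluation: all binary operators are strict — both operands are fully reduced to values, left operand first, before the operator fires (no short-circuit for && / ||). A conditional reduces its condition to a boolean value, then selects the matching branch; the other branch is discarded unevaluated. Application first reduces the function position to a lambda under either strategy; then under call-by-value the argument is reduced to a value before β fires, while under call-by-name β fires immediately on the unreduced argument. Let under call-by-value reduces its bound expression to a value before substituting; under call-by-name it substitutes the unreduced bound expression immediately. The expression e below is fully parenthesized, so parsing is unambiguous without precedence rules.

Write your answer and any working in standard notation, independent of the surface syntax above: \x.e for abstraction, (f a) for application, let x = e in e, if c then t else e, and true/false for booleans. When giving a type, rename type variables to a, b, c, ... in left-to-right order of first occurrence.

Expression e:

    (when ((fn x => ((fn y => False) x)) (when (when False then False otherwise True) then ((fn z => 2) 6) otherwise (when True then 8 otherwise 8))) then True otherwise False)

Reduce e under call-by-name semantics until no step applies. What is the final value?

Answer: false

Trace:
step 0: (if ((\x.((\y.false) x)) (if (if false then false else true) then ((\z.2) 6) else (if true then 8 else 8))) then true else false)
step 1: [beta@0] (if ((\y.false) (if (if false then false else true) then ((\z.2) 6) else (if true then 8 else 8))) then true else false)
step 2: [beta@0] (if false then true else false)
step 3: [if@root] false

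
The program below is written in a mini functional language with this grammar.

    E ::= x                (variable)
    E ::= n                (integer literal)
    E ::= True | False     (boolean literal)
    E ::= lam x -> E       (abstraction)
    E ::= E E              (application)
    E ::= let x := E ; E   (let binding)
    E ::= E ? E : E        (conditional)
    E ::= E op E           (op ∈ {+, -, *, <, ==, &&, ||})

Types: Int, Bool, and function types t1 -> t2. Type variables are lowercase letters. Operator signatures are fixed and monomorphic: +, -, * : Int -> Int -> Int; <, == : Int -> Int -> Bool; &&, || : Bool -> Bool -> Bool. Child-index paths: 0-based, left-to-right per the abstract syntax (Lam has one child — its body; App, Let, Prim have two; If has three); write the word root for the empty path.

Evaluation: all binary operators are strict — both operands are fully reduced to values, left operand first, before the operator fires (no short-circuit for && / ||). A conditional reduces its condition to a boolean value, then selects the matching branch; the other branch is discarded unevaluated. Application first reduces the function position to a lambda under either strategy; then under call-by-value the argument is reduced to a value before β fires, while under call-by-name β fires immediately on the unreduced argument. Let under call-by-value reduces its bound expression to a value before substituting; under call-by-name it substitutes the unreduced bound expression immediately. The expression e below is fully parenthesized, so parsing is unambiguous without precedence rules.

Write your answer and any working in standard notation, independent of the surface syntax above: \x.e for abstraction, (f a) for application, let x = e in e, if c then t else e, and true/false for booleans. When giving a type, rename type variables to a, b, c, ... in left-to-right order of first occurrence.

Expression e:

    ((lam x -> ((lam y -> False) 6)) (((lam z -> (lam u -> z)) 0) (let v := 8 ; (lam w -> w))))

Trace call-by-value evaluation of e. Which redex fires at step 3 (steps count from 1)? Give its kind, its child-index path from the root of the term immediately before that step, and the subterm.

Trace:
step 0: ((\x.((\y.false) 6)) (((\z.(\u.z)) 0) (let v = 8 in (\w.w))))
step 1: [beta@1.0] ((\x.((\y.false) 6)) ((\u.0) (let v = 8 in (\w.w))))
step 2: [let@1.1] ((\x.((\y.false) 6)) ((\u.0) (\w.w)))
step 3: [beta@1] ((\x.((\y.false) 6)) 0)

Answer: beta at 1 : ((\u.0) (\w.w))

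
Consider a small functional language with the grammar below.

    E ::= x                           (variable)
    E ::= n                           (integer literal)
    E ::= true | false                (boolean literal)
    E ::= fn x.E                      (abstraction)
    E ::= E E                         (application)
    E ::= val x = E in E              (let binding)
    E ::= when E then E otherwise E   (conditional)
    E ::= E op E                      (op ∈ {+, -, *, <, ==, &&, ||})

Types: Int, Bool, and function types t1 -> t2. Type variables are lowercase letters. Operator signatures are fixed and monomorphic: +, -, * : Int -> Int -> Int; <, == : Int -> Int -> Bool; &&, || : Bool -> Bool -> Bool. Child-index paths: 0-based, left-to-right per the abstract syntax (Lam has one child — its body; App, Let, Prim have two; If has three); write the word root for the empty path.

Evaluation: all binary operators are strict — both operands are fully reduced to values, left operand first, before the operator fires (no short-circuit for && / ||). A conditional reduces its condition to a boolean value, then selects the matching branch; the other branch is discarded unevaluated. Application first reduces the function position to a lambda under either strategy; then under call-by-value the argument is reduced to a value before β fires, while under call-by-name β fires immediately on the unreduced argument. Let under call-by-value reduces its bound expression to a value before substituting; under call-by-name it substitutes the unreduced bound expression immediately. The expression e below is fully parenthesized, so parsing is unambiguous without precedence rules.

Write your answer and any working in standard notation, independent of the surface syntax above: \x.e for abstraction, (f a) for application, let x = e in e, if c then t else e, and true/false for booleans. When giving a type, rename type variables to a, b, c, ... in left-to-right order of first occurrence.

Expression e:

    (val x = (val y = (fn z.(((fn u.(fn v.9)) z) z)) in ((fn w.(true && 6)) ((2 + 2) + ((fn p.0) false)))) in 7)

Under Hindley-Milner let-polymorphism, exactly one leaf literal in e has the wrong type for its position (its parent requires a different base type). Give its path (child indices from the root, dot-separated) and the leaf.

Answer: 0.1.0.0.1 : 6

Working:
\v._ : c -> Int
\u._ : b -> c -> Int
z : a
  unify b -> c -> Int ~ a -> d
  unify b ~ a
  unify c -> Int ~ d
_ _ : c -> Int
z : a
  unify c -> Int ~ a -> e
  unify c ~ a
  unify Int ~ e
_ _ : Int
\z._ : a -> Int
let y : forall. a -> Int
  unify Bool ~ Bool
  unify Int ~ Bool
  FAIL: mismatch Int ~ Bool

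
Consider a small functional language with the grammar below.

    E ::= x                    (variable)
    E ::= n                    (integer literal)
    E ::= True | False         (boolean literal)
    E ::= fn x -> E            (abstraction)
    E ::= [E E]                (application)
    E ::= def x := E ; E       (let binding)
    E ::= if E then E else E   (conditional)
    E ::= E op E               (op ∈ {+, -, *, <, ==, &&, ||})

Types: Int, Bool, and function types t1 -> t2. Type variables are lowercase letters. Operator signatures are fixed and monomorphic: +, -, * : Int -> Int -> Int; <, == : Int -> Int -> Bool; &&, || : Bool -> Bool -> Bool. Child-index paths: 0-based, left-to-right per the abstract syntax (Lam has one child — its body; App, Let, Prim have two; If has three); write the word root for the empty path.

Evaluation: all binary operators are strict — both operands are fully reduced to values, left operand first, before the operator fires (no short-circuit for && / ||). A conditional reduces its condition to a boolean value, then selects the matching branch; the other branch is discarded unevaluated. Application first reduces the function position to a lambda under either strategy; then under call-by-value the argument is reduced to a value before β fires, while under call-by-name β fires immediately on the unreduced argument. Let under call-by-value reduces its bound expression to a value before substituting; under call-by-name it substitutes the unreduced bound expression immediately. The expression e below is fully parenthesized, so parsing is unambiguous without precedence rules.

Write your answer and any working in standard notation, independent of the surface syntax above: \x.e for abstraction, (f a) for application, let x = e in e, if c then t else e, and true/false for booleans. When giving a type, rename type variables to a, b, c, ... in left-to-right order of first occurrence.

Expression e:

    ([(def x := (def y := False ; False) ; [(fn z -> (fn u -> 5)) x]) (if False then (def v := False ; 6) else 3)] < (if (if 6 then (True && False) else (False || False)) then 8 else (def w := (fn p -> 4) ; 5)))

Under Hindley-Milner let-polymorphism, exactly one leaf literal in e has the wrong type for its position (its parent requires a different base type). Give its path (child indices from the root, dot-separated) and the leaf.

Answer: 1.0.0 : 6

Derivation:
let y : Bool
let x : Bool
\u._ : b -> Int
\z._ : a -> b -> Int
x : Bool
  unify a -> b -> Int ~ Bool -> c
  unify a ~ Bool
  unify b -> Int ~ c
_ _ : b -> Int
  unify Bool ~ Bool
let v : Bool
  unify Int ~ Int
  unify b -> Int ~ Int -> d
  unify b ~ Int
  unify Int ~ d
_ _ : Int
  unify Int ~ Int
  unify Int ~ Bool
  FAIL: mismatch Int ~ Bool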